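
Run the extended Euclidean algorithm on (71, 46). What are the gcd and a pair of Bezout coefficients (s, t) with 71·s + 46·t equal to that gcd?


Euclidean algorithm on (71, 46) — divide until remainder is 0:
  71 = 1 · 46 + 25
  46 = 1 · 25 + 21
  25 = 1 · 21 + 4
  21 = 5 · 4 + 1
  4 = 4 · 1 + 0
gcd(71, 46) = 1.
Track Bezout coefficients alongside the remainders: start with r₀ = 71 = a·1 + b·0 (s = 1, t = 0) and r₁ = 46 = a·0 + b·1 (s = 0, t = 1); each new remainder r_{k+1} = r_{k-1} − q_k·r_k inherits s_{k+1} = s_{k-1} − q_k·s_k, t_{k+1} = t_{k-1} − q_k·t_k, so r_k = a·s_k + b·t_k at every step:
  q = 1: r = 25, s = 1 − 1·0 = 1, t = 0 − 1·1 = -1  (check: 71·1 + 46·(-1) = 25)
  q = 1: r = 21, s = 0 − 1·1 = -1, t = 1 − 1·(-1) = 2  (check: 71·(-1) + 46·2 = 21)
  q = 1: r = 4, s = 1 − 1·(-1) = 2, t = -1 − 1·2 = -3  (check: 71·2 + 46·(-3) = 4)
  q = 5: r = 1, s = -1 − 5·2 = -11, t = 2 − 5·(-3) = 17  (check: 71·(-11) + 46·17 = 1)
The row with r = 1 (the gcd) gives the Bezout coefficients s = -11, t = 17.
Result: 71 · (-11) + 46 · (17) = 1.

gcd(71, 46) = 1; s = -11, t = 17 (check: 71·(-11) + 46·17 = 1).


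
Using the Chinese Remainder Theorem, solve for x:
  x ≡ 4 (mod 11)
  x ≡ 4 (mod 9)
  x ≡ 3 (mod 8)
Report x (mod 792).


Moduli 11, 9, 8 are pairwise coprime; by CRT there is a unique solution modulo M = 11 · 9 · 8 = 792.
Solve pairwise, accumulating the modulus:
  Start with x ≡ 4 (mod 11).
  Combine with x ≡ 4 (mod 9): since gcd(11, 9) = 1, we get a unique residue mod 99.
    Write x = 4 + 11·t and substitute into x ≡ 4 (mod 9): 11·t ≡ 4 − 4 = 0 (mod 9).
    Reduce coefficients mod 9: 2·t ≡ 0 (mod 9).
    The inverse of 2 mod 9 is 5 (since 2·5 = 10 = 1·9 + 1), so t ≡ 5·0 = 0 ≡ 0 (mod 9).
    Then x = 4 + 11·0 = 4, valid modulo lcm(11, 9) = 99: x ≡ 4 (mod 99).
  Combine with x ≡ 3 (mod 8): since gcd(99, 8) = 1, we get a unique residue mod 792.
    Write x = 4 + 99·t and substitute into x ≡ 3 (mod 8): 99·t ≡ 3 − 4 = -1 (mod 8).
    Reduce coefficients mod 8: 3·t ≡ 7 (mod 8).
    The inverse of 3 mod 8 is 3 (since 3·3 = 9 = 1·8 + 1), so t ≡ 3·7 = 21 ≡ 5 (mod 8).
    Then x = 4 + 99·5 = 499, valid modulo lcm(99, 8) = 792: x ≡ 499 (mod 792).
Verify: 499 mod 11 = 4 ✓, 499 mod 9 = 4 ✓, 499 mod 8 = 3 ✓.

x ≡ 499 (mod 792).


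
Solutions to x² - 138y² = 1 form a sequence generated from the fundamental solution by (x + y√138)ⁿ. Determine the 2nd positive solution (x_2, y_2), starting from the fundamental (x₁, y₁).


Step 1: Find the fundamental solution (x₁, y₁) of x² - 138y² = 1.
  Expand √138 as a continued fraction. a₀ = ⌊√138⌋ = 11; iterate m_{k+1} = d_k·a_k − m_k, d_{k+1} = (138 − m_{k+1}²)/d_k, a_{k+1} = ⌊(a₀ + m_{k+1})/d_{k+1}⌋ (starting m₀ = 0, d₀ = 1), with convergents p_k = a_k·p_{k-1} + p_{k-2}, q_k = a_k·q_{k-1} + q_{k-2} (p₋₁ = 1, q₋₁ = 0):
  k = 0: a₀ = 11; p₀/q₀ = 11/1; p₀² − 138·q₀² = 121 − 138 = -17.
  k = 1: m = 11, d = 17, a = ⌊(11 + 11)/17⌋ = 1; p/q = (1·11 + 1)/(1·1 + 0) = 12/1; p² − 138·q² = 144 − 138 = 6.
  k = 2: m = 6, d = 6, a = ⌊(11 + 6)/6⌋ = 2; p/q = (2·12 + 11)/(2·1 + 1) = 35/3; p² − 138·q² = 1225 − 1242 = -17.
  k = 3: m = 6, d = 17, a = ⌊(11 + 6)/17⌋ = 1; p/q = (1·35 + 12)/(1·3 + 1) = 47/4; p² − 138·q² = 2209 − 2208 = 1.
  The first convergent with p² − 138·q² = 1 gives the fundamental solution (x₁, y₁) = (47, 4).
Step 2: Apply the recurrence (x_{n+1}, y_{n+1}) = (x₁x_n + 138y₁y_n, x₁y_n + y₁x_n) repeatedly.
  From (x_1, y_1) = (47, 4): x_2 = 47·47 + 138·4·4 = 4417; y_2 = 47·4 + 4·47 = 376.
Step 3: Verify x_2² - 138·y_2² = 19509889 - 19509888 = 1 (should be 1). ✓

(x_1, y_1) = (47, 4); (x_2, y_2) = (4417, 376).


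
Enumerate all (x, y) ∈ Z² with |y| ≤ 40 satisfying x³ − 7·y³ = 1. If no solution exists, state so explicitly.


The equation is x³ - 7y³ = 1. For fixed y, x³ = 7·y³ + 1, so a solution requires the RHS to be a perfect cube.
Strategy: iterate y from -40 to 40, compute RHS = 7·y³ + 1, and check whether it is a (positive or negative) perfect cube.
Check small values of y:
  y = 0: RHS = 1 = (1)³ ⇒ x = 1 works.
  y = 1: RHS = 8 = (2)³ ⇒ x = 2 works.
  y = -1: RHS = -6 is not a perfect cube.
  y = 2: RHS = 57 is not a perfect cube.
  y = -2: RHS = -55 is not a perfect cube.
  y = 3: RHS = 190 is not a perfect cube.
  y = -3: RHS = -188 is not a perfect cube.
Continuing the search up to |y| = 40 finds no further solutions beyond those listed.
Collected solutions: (1, 0), (2, 1).

Solutions (with |y| ≤ 40): (1, 0), (2, 1).


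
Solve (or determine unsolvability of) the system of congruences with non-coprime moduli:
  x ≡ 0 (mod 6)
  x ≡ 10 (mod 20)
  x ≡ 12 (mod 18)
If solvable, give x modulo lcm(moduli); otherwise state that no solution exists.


Moduli 6, 20, 18 are not pairwise coprime, so CRT works modulo lcm(m_i) when all pairwise compatibility conditions hold.
Pairwise compatibility: gcd(m_i, m_j) must divide a_i - a_j for every pair.
Merge one congruence at a time:
  Start: x ≡ 0 (mod 6).
  Combine with x ≡ 10 (mod 20): gcd(6, 20) = 2; 10 - 0 = 10, which IS divisible by 2, so compatible.
    Write x = 0 + 6·t and substitute into x ≡ 10 (mod 20): 6·t ≡ 10 − 0 = 10 (mod 20).
    Divide the congruence (and modulus) by g = 2: 3·t ≡ 5 (mod 10).
    The inverse of 3 mod 10 is 7 (since 3·7 = 21 = 2·10 + 1), so t ≡ 7·5 = 35 ≡ 5 (mod 10).
    Then x = 0 + 6·5 = 30, valid modulo lcm(6, 20) = 60: x ≡ 30 (mod 60).
  Combine with x ≡ 12 (mod 18): gcd(60, 18) = 6; 12 - 30 = -18, which IS divisible by 6, so compatible.
    Write x = 30 + 60·t and substitute into x ≡ 12 (mod 18): 60·t ≡ 12 − 30 = -18 (mod 18).
    Divide the congruence (and modulus) by g = 6: 10·t ≡ -3 (mod 3).
    Reduce coefficients mod 3: 1·t ≡ 0 (mod 3).
    So t ≡ 0 (mod 3).
    Then x = 30 + 60·0 = 30, valid modulo lcm(60, 18) = 180: x ≡ 30 (mod 180).
Verify: 30 mod 6 = 0, 30 mod 20 = 10, 30 mod 18 = 12.

x ≡ 30 (mod 180).


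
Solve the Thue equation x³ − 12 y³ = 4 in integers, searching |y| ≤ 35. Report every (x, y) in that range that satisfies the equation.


The equation is x³ - 12y³ = 4. For fixed y, x³ = 12·y³ + 4, so a solution requires the RHS to be a perfect cube.
Strategy: iterate y from -35 to 35, compute RHS = 12·y³ + 4, and check whether it is a (positive or negative) perfect cube.
Check small values of y:
  y = 0: RHS = 4 is not a perfect cube.
  y = 1: RHS = 16 is not a perfect cube.
  y = -1: RHS = -8 = (-2)³ ⇒ x = -2 works.
  y = 2: RHS = 100 is not a perfect cube.
  y = -2: RHS = -92 is not a perfect cube.
  y = 3: RHS = 328 is not a perfect cube.
  y = -3: RHS = -320 is not a perfect cube.
Continuing the search up to |y| = 35 finds no further solutions beyond those listed.
Collected solutions: (-2, -1).

Solutions (with |y| ≤ 35): (-2, -1).


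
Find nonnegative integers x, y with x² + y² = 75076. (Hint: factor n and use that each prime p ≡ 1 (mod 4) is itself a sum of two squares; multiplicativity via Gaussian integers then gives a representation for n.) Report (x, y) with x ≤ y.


Step 1: Factor n = 75076 = 2^2 · 137^2.
Step 2: Check the mod-4 condition on each prime factor: 2 = 2 (special); 137 ≡ 1 (mod 4), exponent 2.
All primes ≡ 3 (mod 4) appear to even exponent (or don't appear), so by the two-squares theorem n IS expressible as a sum of two squares.
Step 3: Build a representation. Group n = k² · m with k = 2 and m = 137 · 137 = 18769 (a product of primes ≡ 1 (mod 4)); a representation of m scales to one of n via (k·x)² + (k·y)² = k²(x² + y²). Each prime p ≡ 1 (mod 4) is itself a sum of two squares; find a² by testing p − a² for a perfect square:
  137: 137 − 1² = 136, 137 − 2² = 133, 137 − 3² = 128, 137 − 4² = 121 = 11² ⇒ 137 = 4² + 11².
  Combine using the Brahmagupta–Fibonacci identity (a² + b²)(c² + d²) = (ac − bd)² + (ad + bc)² = (ac + bd)² + (ad − bc)²:
  137 · 137 = 18769: from (4² + 11²)(4² + 11²), take (4·4 − 11·11, 4·11 + 11·4) = (16 − 121, 44 + 44) = (-105, 88); dropping signs (only squares matter) gives (105, 88); check 105² + 88² = 11025 + 7744 = 18769 ✓.
  Scale by k = 2: (2·105, 2·88) = (210, 176).
Step 4: Order so x ≤ y and verify: 176² + 210² = 30976 + 44100 = 75076 = n. ✓

n = 75076 = 176² + 210² (one valid representation with x ≤ y).


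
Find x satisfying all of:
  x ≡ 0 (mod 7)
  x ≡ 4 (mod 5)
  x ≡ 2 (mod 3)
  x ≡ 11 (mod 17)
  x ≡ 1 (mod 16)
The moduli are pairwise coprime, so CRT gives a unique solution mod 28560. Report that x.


Product of moduli M = 7 · 5 · 3 · 17 · 16 = 28560.
Merge one congruence at a time:
  Start: x ≡ 0 (mod 7).
  Combine with x ≡ 4 (mod 5); new modulus lcm = 35.
    Write x = 0 + 7·t and substitute into x ≡ 4 (mod 5): 7·t ≡ 4 − 0 = 4 (mod 5).
    Reduce coefficients mod 5: 2·t ≡ 4 (mod 5).
    The inverse of 2 mod 5 is 3 (since 2·3 = 6 = 1·5 + 1), so t ≡ 3·4 = 12 ≡ 2 (mod 5).
    Then x = 0 + 7·2 = 14, valid modulo lcm(7, 5) = 35: x ≡ 14 (mod 35).
  Combine with x ≡ 2 (mod 3); new modulus lcm = 105.
    Write x = 14 + 35·t and substitute into x ≡ 2 (mod 3): 35·t ≡ 2 − 14 = -12 (mod 3).
    Reduce coefficients mod 3: 2·t ≡ 0 (mod 3).
    The inverse of 2 mod 3 is 2 (since 2·2 = 4 = 1·3 + 1), so t ≡ 2·0 = 0 ≡ 0 (mod 3).
    Then x = 14 + 35·0 = 14, valid modulo lcm(35, 3) = 105: x ≡ 14 (mod 105).
  Combine with x ≡ 11 (mod 17); new modulus lcm = 1785.
    Write x = 14 + 105·t and substitute into x ≡ 11 (mod 17): 105·t ≡ 11 − 14 = -3 (mod 17).
    Reduce coefficients mod 17: 3·t ≡ 14 (mod 17).
    The inverse of 3 mod 17 is 6 (since 3·6 = 18 = 1·17 + 1), so t ≡ 6·14 = 84 ≡ 16 (mod 17).
    Then x = 14 + 105·16 = 1694, valid modulo lcm(105, 17) = 1785: x ≡ 1694 (mod 1785).
  Combine with x ≡ 1 (mod 16); new modulus lcm = 28560.
    Write x = 1694 + 1785·t and substitute into x ≡ 1 (mod 16): 1785·t ≡ 1 − 1694 = -1693 (mod 16).
    Reduce coefficients mod 16: 9·t ≡ 3 (mod 16).
    The inverse of 9 mod 16 is 9 (since 9·9 = 81 = 5·16 + 1), so t ≡ 9·3 = 27 ≡ 11 (mod 16).
    Then x = 1694 + 1785·11 = 21329, valid modulo lcm(1785, 16) = 28560: x ≡ 21329 (mod 28560).
Verify against each original: 21329 mod 7 = 0, 21329 mod 5 = 4, 21329 mod 3 = 2, 21329 mod 17 = 11, 21329 mod 16 = 1.

x ≡ 21329 (mod 28560).


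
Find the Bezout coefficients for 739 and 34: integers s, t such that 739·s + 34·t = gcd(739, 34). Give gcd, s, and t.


Euclidean algorithm on (739, 34) — divide until remainder is 0:
  739 = 21 · 34 + 25
  34 = 1 · 25 + 9
  25 = 2 · 9 + 7
  9 = 1 · 7 + 2
  7 = 3 · 2 + 1
  2 = 2 · 1 + 0
gcd(739, 34) = 1.
Track Bezout coefficients alongside the remainders: start with r₀ = 739 = a·1 + b·0 (s = 1, t = 0) and r₁ = 34 = a·0 + b·1 (s = 0, t = 1); each new remainder r_{k+1} = r_{k-1} − q_k·r_k inherits s_{k+1} = s_{k-1} − q_k·s_k, t_{k+1} = t_{k-1} − q_k·t_k, so r_k = a·s_k + b·t_k at every step:
  q = 21: r = 25, s = 1 − 21·0 = 1, t = 0 − 21·1 = -21  (check: 739·1 + 34·(-21) = 25)
  q = 1: r = 9, s = 0 − 1·1 = -1, t = 1 − 1·(-21) = 22  (check: 739·(-1) + 34·22 = 9)
  q = 2: r = 7, s = 1 − 2·(-1) = 3, t = -21 − 2·22 = -65  (check: 739·3 + 34·(-65) = 7)
  q = 1: r = 2, s = -1 − 1·3 = -4, t = 22 − 1·(-65) = 87  (check: 739·(-4) + 34·87 = 2)
  q = 3: r = 1, s = 3 − 3·(-4) = 15, t = -65 − 3·87 = -326  (check: 739·15 + 34·(-326) = 1)
The row with r = 1 (the gcd) gives the Bezout coefficients s = 15, t = -326.
Result: 739 · (15) + 34 · (-326) = 1.

gcd(739, 34) = 1; s = 15, t = -326 (check: 739·15 + 34·(-326) = 1).


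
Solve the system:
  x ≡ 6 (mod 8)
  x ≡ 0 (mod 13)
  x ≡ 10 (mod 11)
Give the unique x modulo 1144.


Moduli 8, 13, 11 are pairwise coprime; by CRT there is a unique solution modulo M = 8 · 13 · 11 = 1144.
Solve pairwise, accumulating the modulus:
  Start with x ≡ 6 (mod 8).
  Combine with x ≡ 0 (mod 13): since gcd(8, 13) = 1, we get a unique residue mod 104.
    Write x = 6 + 8·t and substitute into x ≡ 0 (mod 13): 8·t ≡ 0 − 6 = -6 (mod 13).
    Reduce coefficients mod 13: 8·t ≡ 7 (mod 13).
    The inverse of 8 mod 13 is 5 (since 8·5 = 40 = 3·13 + 1), so t ≡ 5·7 = 35 ≡ 9 (mod 13).
    Then x = 6 + 8·9 = 78, valid modulo lcm(8, 13) = 104: x ≡ 78 (mod 104).
  Combine with x ≡ 10 (mod 11): since gcd(104, 11) = 1, we get a unique residue mod 1144.
    Write x = 78 + 104·t and substitute into x ≡ 10 (mod 11): 104·t ≡ 10 − 78 = -68 (mod 11).
    Reduce coefficients mod 11: 5·t ≡ 9 (mod 11).
    The inverse of 5 mod 11 is 9 (since 5·9 = 45 = 4·11 + 1), so t ≡ 9·9 = 81 ≡ 4 (mod 11).
    Then x = 78 + 104·4 = 494, valid modulo lcm(104, 11) = 1144: x ≡ 494 (mod 1144).
Verify: 494 mod 8 = 6 ✓, 494 mod 13 = 0 ✓, 494 mod 11 = 10 ✓.

x ≡ 494 (mod 1144).


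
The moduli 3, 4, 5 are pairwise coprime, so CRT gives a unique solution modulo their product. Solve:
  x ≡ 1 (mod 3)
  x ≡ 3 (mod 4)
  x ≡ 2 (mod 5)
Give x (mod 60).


Moduli 3, 4, 5 are pairwise coprime; by CRT there is a unique solution modulo M = 3 · 4 · 5 = 60.
Solve pairwise, accumulating the modulus:
  Start with x ≡ 1 (mod 3).
  Combine with x ≡ 3 (mod 4): since gcd(3, 4) = 1, we get a unique residue mod 12.
    Write x = 1 + 3·t and substitute into x ≡ 3 (mod 4): 3·t ≡ 3 − 1 = 2 (mod 4).
    The inverse of 3 mod 4 is 3 (since 3·3 = 9 = 2·4 + 1), so t ≡ 3·2 = 6 ≡ 2 (mod 4).
    Then x = 1 + 3·2 = 7, valid modulo lcm(3, 4) = 12: x ≡ 7 (mod 12).
  Combine with x ≡ 2 (mod 5): since gcd(12, 5) = 1, we get a unique residue mod 60.
    Write x = 7 + 12·t and substitute into x ≡ 2 (mod 5): 12·t ≡ 2 − 7 = -5 (mod 5).
    Reduce coefficients mod 5: 2·t ≡ 0 (mod 5).
    The inverse of 2 mod 5 is 3 (since 2·3 = 6 = 1·5 + 1), so t ≡ 3·0 = 0 ≡ 0 (mod 5).
    Then x = 7 + 12·0 = 7, valid modulo lcm(12, 5) = 60: x ≡ 7 (mod 60).
Verify: 7 mod 3 = 1 ✓, 7 mod 4 = 3 ✓, 7 mod 5 = 2 ✓.

x ≡ 7 (mod 60).


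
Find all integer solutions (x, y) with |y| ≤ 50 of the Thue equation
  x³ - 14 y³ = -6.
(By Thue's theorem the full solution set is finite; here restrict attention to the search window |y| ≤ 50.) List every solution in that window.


The equation is x³ - 14y³ = -6. For fixed y, x³ = 14·y³ − 6, so a solution requires the RHS to be a perfect cube.
Strategy: iterate y from -50 to 50, compute RHS = 14·y³ − 6, and check whether it is a (positive or negative) perfect cube.
Check small values of y:
  y = 0: RHS = -6 is not a perfect cube.
  y = 1: RHS = 8 = (2)³ ⇒ x = 2 works.
  y = -1: RHS = -20 is not a perfect cube.
  y = 2: RHS = 106 is not a perfect cube.
  y = -2: RHS = -118 is not a perfect cube.
  y = 3: RHS = 372 is not a perfect cube.
  y = -3: RHS = -384 is not a perfect cube.
Continuing the search up to |y| = 50 finds no further solutions beyond those listed.
Collected solutions: (2, 1).

Solutions (with |y| ≤ 50): (2, 1).


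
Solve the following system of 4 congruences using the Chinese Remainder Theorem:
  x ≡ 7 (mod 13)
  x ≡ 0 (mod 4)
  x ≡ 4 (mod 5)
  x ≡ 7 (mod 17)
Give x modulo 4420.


Product of moduli M = 13 · 4 · 5 · 17 = 4420.
Merge one congruence at a time:
  Start: x ≡ 7 (mod 13).
  Combine with x ≡ 0 (mod 4); new modulus lcm = 52.
    Write x = 7 + 13·t and substitute into x ≡ 0 (mod 4): 13·t ≡ 0 − 7 = -7 (mod 4).
    Reduce coefficients mod 4: 1·t ≡ 1 (mod 4).
    So t ≡ 1 (mod 4).
    Then x = 7 + 13·1 = 20, valid modulo lcm(13, 4) = 52: x ≡ 20 (mod 52).
  Combine with x ≡ 4 (mod 5); new modulus lcm = 260.
    Write x = 20 + 52·t and substitute into x ≡ 4 (mod 5): 52·t ≡ 4 − 20 = -16 (mod 5).
    Reduce coefficients mod 5: 2·t ≡ 4 (mod 5).
    The inverse of 2 mod 5 is 3 (since 2·3 = 6 = 1·5 + 1), so t ≡ 3·4 = 12 ≡ 2 (mod 5).
    Then x = 20 + 52·2 = 124, valid modulo lcm(52, 5) = 260: x ≡ 124 (mod 260).
  Combine with x ≡ 7 (mod 17); new modulus lcm = 4420.
    Write x = 124 + 260·t and substitute into x ≡ 7 (mod 17): 260·t ≡ 7 − 124 = -117 (mod 17).
    Reduce coefficients mod 17: 5·t ≡ 2 (mod 17).
    The inverse of 5 mod 17 is 7 (since 5·7 = 35 = 2·17 + 1), so t ≡ 7·2 = 14 ≡ 14 (mod 17).
    Then x = 124 + 260·14 = 3764, valid modulo lcm(260, 17) = 4420: x ≡ 3764 (mod 4420).
Verify against each original: 3764 mod 13 = 7, 3764 mod 4 = 0, 3764 mod 5 = 4, 3764 mod 17 = 7.

x ≡ 3764 (mod 4420).


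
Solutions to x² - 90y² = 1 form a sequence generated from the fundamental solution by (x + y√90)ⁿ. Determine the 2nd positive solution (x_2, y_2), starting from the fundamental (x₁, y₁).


Step 1: Find the fundamental solution (x₁, y₁) of x² - 90y² = 1.
  Expand √90 as a continued fraction. a₀ = ⌊√90⌋ = 9; iterate m_{k+1} = d_k·a_k − m_k, d_{k+1} = (90 − m_{k+1}²)/d_k, a_{k+1} = ⌊(a₀ + m_{k+1})/d_{k+1}⌋ (starting m₀ = 0, d₀ = 1), with convergents p_k = a_k·p_{k-1} + p_{k-2}, q_k = a_k·q_{k-1} + q_{k-2} (p₋₁ = 1, q₋₁ = 0):
  k = 0: a₀ = 9; p₀/q₀ = 9/1; p₀² − 90·q₀² = 81 − 90 = -9.
  k = 1: m = 9, d = 9, a = ⌊(9 + 9)/9⌋ = 2; p/q = (2·9 + 1)/(2·1 + 0) = 19/2; p² − 90·q² = 361 − 360 = 1.
  The first convergent with p² − 90·q² = 1 gives the fundamental solution (x₁, y₁) = (19, 2).
Step 2: Apply the recurrence (x_{n+1}, y_{n+1}) = (x₁x_n + 90y₁y_n, x₁y_n + y₁x_n) repeatedly.
  From (x_1, y_1) = (19, 2): x_2 = 19·19 + 90·2·2 = 721; y_2 = 19·2 + 2·19 = 76.
Step 3: Verify x_2² - 90·y_2² = 519841 - 519840 = 1 (should be 1). ✓

(x_1, y_1) = (19, 2); (x_2, y_2) = (721, 76).


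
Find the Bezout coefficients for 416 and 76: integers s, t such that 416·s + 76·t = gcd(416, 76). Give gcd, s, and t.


Euclidean algorithm on (416, 76) — divide until remainder is 0:
  416 = 5 · 76 + 36
  76 = 2 · 36 + 4
  36 = 9 · 4 + 0
gcd(416, 76) = 4.
Track Bezout coefficients alongside the remainders: start with r₀ = 416 = a·1 + b·0 (s = 1, t = 0) and r₁ = 76 = a·0 + b·1 (s = 0, t = 1); each new remainder r_{k+1} = r_{k-1} − q_k·r_k inherits s_{k+1} = s_{k-1} − q_k·s_k, t_{k+1} = t_{k-1} − q_k·t_k, so r_k = a·s_k + b·t_k at every step:
  q = 5: r = 36, s = 1 − 5·0 = 1, t = 0 − 5·1 = -5  (check: 416·1 + 76·(-5) = 36)
  q = 2: r = 4, s = 0 − 2·1 = -2, t = 1 − 2·(-5) = 11  (check: 416·(-2) + 76·11 = 4)
The row with r = 4 (the gcd) gives the Bezout coefficients s = -2, t = 11.
Result: 416 · (-2) + 76 · (11) = 4.

gcd(416, 76) = 4; s = -2, t = 11 (check: 416·(-2) + 76·11 = 4).


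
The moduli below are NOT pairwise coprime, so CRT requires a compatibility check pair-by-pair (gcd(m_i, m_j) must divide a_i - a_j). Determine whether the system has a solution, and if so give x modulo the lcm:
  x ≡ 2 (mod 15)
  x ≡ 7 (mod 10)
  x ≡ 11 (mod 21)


Moduli 15, 10, 21 are not pairwise coprime, so CRT works modulo lcm(m_i) when all pairwise compatibility conditions hold.
Pairwise compatibility: gcd(m_i, m_j) must divide a_i - a_j for every pair.
Merge one congruence at a time:
  Start: x ≡ 2 (mod 15).
  Combine with x ≡ 7 (mod 10): gcd(15, 10) = 5; 7 - 2 = 5, which IS divisible by 5, so compatible.
    Write x = 2 + 15·t and substitute into x ≡ 7 (mod 10): 15·t ≡ 7 − 2 = 5 (mod 10).
    Divide the congruence (and modulus) by g = 5: 3·t ≡ 1 (mod 2).
    Reduce coefficients mod 2: 1·t ≡ 1 (mod 2).
    So t ≡ 1 (mod 2).
    Then x = 2 + 15·1 = 17, valid modulo lcm(15, 10) = 30: x ≡ 17 (mod 30).
  Combine with x ≡ 11 (mod 21): gcd(30, 21) = 3; 11 - 17 = -6, which IS divisible by 3, so compatible.
    Write x = 17 + 30·t and substitute into x ≡ 11 (mod 21): 30·t ≡ 11 − 17 = -6 (mod 21).
    Divide the congruence (and modulus) by g = 3: 10·t ≡ -2 (mod 7).
    Reduce coefficients mod 7: 3·t ≡ 5 (mod 7).
    The inverse of 3 mod 7 is 5 (since 3·5 = 15 = 2·7 + 1), so t ≡ 5·5 = 25 ≡ 4 (mod 7).
    Then x = 17 + 30·4 = 137, valid modulo lcm(30, 21) = 210: x ≡ 137 (mod 210).
Verify: 137 mod 15 = 2, 137 mod 10 = 7, 137 mod 21 = 11.

x ≡ 137 (mod 210).


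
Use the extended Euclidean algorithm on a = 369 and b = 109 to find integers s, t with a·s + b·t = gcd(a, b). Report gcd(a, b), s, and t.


Euclidean algorithm on (369, 109) — divide until remainder is 0:
  369 = 3 · 109 + 42
  109 = 2 · 42 + 25
  42 = 1 · 25 + 17
  25 = 1 · 17 + 8
  17 = 2 · 8 + 1
  8 = 8 · 1 + 0
gcd(369, 109) = 1.
Track Bezout coefficients alongside the remainders: start with r₀ = 369 = a·1 + b·0 (s = 1, t = 0) and r₁ = 109 = a·0 + b·1 (s = 0, t = 1); each new remainder r_{k+1} = r_{k-1} − q_k·r_k inherits s_{k+1} = s_{k-1} − q_k·s_k, t_{k+1} = t_{k-1} − q_k·t_k, so r_k = a·s_k + b·t_k at every step:
  q = 3: r = 42, s = 1 − 3·0 = 1, t = 0 − 3·1 = -3  (check: 369·1 + 109·(-3) = 42)
  q = 2: r = 25, s = 0 − 2·1 = -2, t = 1 − 2·(-3) = 7  (check: 369·(-2) + 109·7 = 25)
  q = 1: r = 17, s = 1 − 1·(-2) = 3, t = -3 − 1·7 = -10  (check: 369·3 + 109·(-10) = 17)
  q = 1: r = 8, s = -2 − 1·3 = -5, t = 7 − 1·(-10) = 17  (check: 369·(-5) + 109·17 = 8)
  q = 2: r = 1, s = 3 − 2·(-5) = 13, t = -10 − 2·17 = -44  (check: 369·13 + 109·(-44) = 1)
The row with r = 1 (the gcd) gives the Bezout coefficients s = 13, t = -44.
Result: 369 · (13) + 109 · (-44) = 1.

gcd(369, 109) = 1; s = 13, t = -44 (check: 369·13 + 109·(-44) = 1).


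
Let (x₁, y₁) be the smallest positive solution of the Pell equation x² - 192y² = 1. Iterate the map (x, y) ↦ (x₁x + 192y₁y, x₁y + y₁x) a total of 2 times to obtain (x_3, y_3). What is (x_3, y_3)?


Step 1: Find the fundamental solution (x₁, y₁) of x² - 192y² = 1.
  Expand √192 as a continued fraction. a₀ = ⌊√192⌋ = 13; iterate m_{k+1} = d_k·a_k − m_k, d_{k+1} = (192 − m_{k+1}²)/d_k, a_{k+1} = ⌊(a₀ + m_{k+1})/d_{k+1}⌋ (starting m₀ = 0, d₀ = 1), with convergents p_k = a_k·p_{k-1} + p_{k-2}, q_k = a_k·q_{k-1} + q_{k-2} (p₋₁ = 1, q₋₁ = 0):
  k = 0: a₀ = 13; p₀/q₀ = 13/1; p₀² − 192·q₀² = 169 − 192 = -23.
  k = 1: m = 13, d = 23, a = ⌊(13 + 13)/23⌋ = 1; p/q = (1·13 + 1)/(1·1 + 0) = 14/1; p² − 192·q² = 196 − 192 = 4.
  k = 2: m = 10, d = 4, a = ⌊(13 + 10)/4⌋ = 5; p/q = (5·14 + 13)/(5·1 + 1) = 83/6; p² − 192·q² = 6889 − 6912 = -23.
  k = 3: m = 10, d = 23, a = ⌊(13 + 10)/23⌋ = 1; p/q = (1·83 + 14)/(1·6 + 1) = 97/7; p² − 192·q² = 9409 − 9408 = 1.
  The first convergent with p² − 192·q² = 1 gives the fundamental solution (x₁, y₁) = (97, 7).
Step 2: Apply the recurrence (x_{n+1}, y_{n+1}) = (x₁x_n + 192y₁y_n, x₁y_n + y₁x_n) repeatedly.
  From (x_1, y_1) = (97, 7): x_2 = 97·97 + 192·7·7 = 18817; y_2 = 97·7 + 7·97 = 1358.
  From (x_2, y_2) = (18817, 1358): x_3 = 97·18817 + 192·7·1358 = 3650401; y_3 = 97·1358 + 7·18817 = 263445.
Step 3: Verify x_3² - 192·y_3² = 13325427460801 - 13325427460800 = 1 (should be 1). ✓

(x_1, y_1) = (97, 7); (x_3, y_3) = (3650401, 263445).


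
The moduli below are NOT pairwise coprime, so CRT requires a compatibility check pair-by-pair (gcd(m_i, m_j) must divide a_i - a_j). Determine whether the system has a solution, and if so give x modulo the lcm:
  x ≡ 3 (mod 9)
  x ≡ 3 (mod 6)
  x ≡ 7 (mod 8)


Moduli 9, 6, 8 are not pairwise coprime, so CRT works modulo lcm(m_i) when all pairwise compatibility conditions hold.
Pairwise compatibility: gcd(m_i, m_j) must divide a_i - a_j for every pair.
Merge one congruence at a time:
  Start: x ≡ 3 (mod 9).
  Combine with x ≡ 3 (mod 6): gcd(9, 6) = 3; 3 - 3 = 0, which IS divisible by 3, so compatible.
    Write x = 3 + 9·t and substitute into x ≡ 3 (mod 6): 9·t ≡ 3 − 3 = 0 (mod 6).
    Divide the congruence (and modulus) by g = 3: 3·t ≡ 0 (mod 2).
    Reduce coefficients mod 2: 1·t ≡ 0 (mod 2).
    So t ≡ 0 (mod 2).
    Then x = 3 + 9·0 = 3, valid modulo lcm(9, 6) = 18: x ≡ 3 (mod 18).
  Combine with x ≡ 7 (mod 8): gcd(18, 8) = 2; 7 - 3 = 4, which IS divisible by 2, so compatible.
    Write x = 3 + 18·t and substitute into x ≡ 7 (mod 8): 18·t ≡ 7 − 3 = 4 (mod 8).
    Divide the congruence (and modulus) by g = 2: 9·t ≡ 2 (mod 4).
    Reduce coefficients mod 4: 1·t ≡ 2 (mod 4).
    So t ≡ 2 (mod 4).
    Then x = 3 + 18·2 = 39, valid modulo lcm(18, 8) = 72: x ≡ 39 (mod 72).
Verify: 39 mod 9 = 3, 39 mod 6 = 3, 39 mod 8 = 7.

x ≡ 39 (mod 72).


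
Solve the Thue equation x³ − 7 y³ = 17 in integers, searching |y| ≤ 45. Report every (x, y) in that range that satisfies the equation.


The equation is x³ - 7y³ = 17. For fixed y, x³ = 7·y³ + 17, so a solution requires the RHS to be a perfect cube.
Strategy: iterate y from -45 to 45, compute RHS = 7·y³ + 17, and check whether it is a (positive or negative) perfect cube.
Check small values of y:
  y = 0: RHS = 17 is not a perfect cube.
  y = 1: RHS = 24 is not a perfect cube.
  y = -1: RHS = 10 is not a perfect cube.
  y = 2: RHS = 73 is not a perfect cube.
  y = -2: RHS = -39 is not a perfect cube.
  y = 3: RHS = 206 is not a perfect cube.
  y = -3: RHS = -172 is not a perfect cube.
Continuing the search up to |y| = 45 finds no solutions either.
No (x, y) in the scanned range satisfies the equation.

No integer solutions with |y| ≤ 45.


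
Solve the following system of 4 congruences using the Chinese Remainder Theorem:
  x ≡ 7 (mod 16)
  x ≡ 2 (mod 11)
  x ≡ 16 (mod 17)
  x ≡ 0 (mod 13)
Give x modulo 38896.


Product of moduli M = 16 · 11 · 17 · 13 = 38896.
Merge one congruence at a time:
  Start: x ≡ 7 (mod 16).
  Combine with x ≡ 2 (mod 11); new modulus lcm = 176.
    Write x = 7 + 16·t and substitute into x ≡ 2 (mod 11): 16·t ≡ 2 − 7 = -5 (mod 11).
    Reduce coefficients mod 11: 5·t ≡ 6 (mod 11).
    The inverse of 5 mod 11 is 9 (since 5·9 = 45 = 4·11 + 1), so t ≡ 9·6 = 54 ≡ 10 (mod 11).
    Then x = 7 + 16·10 = 167, valid modulo lcm(16, 11) = 176: x ≡ 167 (mod 176).
  Combine with x ≡ 16 (mod 17); new modulus lcm = 2992.
    Write x = 167 + 176·t and substitute into x ≡ 16 (mod 17): 176·t ≡ 16 − 167 = -151 (mod 17).
    Reduce coefficients mod 17: 6·t ≡ 2 (mod 17).
    The inverse of 6 mod 17 is 3 (since 6·3 = 18 = 1·17 + 1), so t ≡ 3·2 = 6 ≡ 6 (mod 17).
    Then x = 167 + 176·6 = 1223, valid modulo lcm(176, 17) = 2992: x ≡ 1223 (mod 2992).
  Combine with x ≡ 0 (mod 13); new modulus lcm = 38896.
    Write x = 1223 + 2992·t and substitute into x ≡ 0 (mod 13): 2992·t ≡ 0 − 1223 = -1223 (mod 13).
    Reduce coefficients mod 13: 2·t ≡ 12 (mod 13).
    The inverse of 2 mod 13 is 7 (since 2·7 = 14 = 1·13 + 1), so t ≡ 7·12 = 84 ≡ 6 (mod 13).
    Then x = 1223 + 2992·6 = 19175, valid modulo lcm(2992, 13) = 38896: x ≡ 19175 (mod 38896).
Verify against each original: 19175 mod 16 = 7, 19175 mod 11 = 2, 19175 mod 17 = 16, 19175 mod 13 = 0.

x ≡ 19175 (mod 38896).


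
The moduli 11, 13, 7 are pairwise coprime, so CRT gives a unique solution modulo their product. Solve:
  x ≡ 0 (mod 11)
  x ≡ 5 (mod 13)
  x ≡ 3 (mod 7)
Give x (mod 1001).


Moduli 11, 13, 7 are pairwise coprime; by CRT there is a unique solution modulo M = 11 · 13 · 7 = 1001.
Solve pairwise, accumulating the modulus:
  Start with x ≡ 0 (mod 11).
  Combine with x ≡ 5 (mod 13): since gcd(11, 13) = 1, we get a unique residue mod 143.
    Write x = 0 + 11·t and substitute into x ≡ 5 (mod 13): 11·t ≡ 5 − 0 = 5 (mod 13).
    The inverse of 11 mod 13 is 6 (since 11·6 = 66 = 5·13 + 1), so t ≡ 6·5 = 30 ≡ 4 (mod 13).
    Then x = 0 + 11·4 = 44, valid modulo lcm(11, 13) = 143: x ≡ 44 (mod 143).
  Combine with x ≡ 3 (mod 7): since gcd(143, 7) = 1, we get a unique residue mod 1001.
    Write x = 44 + 143·t and substitute into x ≡ 3 (mod 7): 143·t ≡ 3 − 44 = -41 (mod 7).
    Reduce coefficients mod 7: 3·t ≡ 1 (mod 7).
    The inverse of 3 mod 7 is 5 (since 3·5 = 15 = 2·7 + 1), so t ≡ 5·1 = 5 ≡ 5 (mod 7).
    Then x = 44 + 143·5 = 759, valid modulo lcm(143, 7) = 1001: x ≡ 759 (mod 1001).
Verify: 759 mod 11 = 0 ✓, 759 mod 13 = 5 ✓, 759 mod 7 = 3 ✓.

x ≡ 759 (mod 1001).


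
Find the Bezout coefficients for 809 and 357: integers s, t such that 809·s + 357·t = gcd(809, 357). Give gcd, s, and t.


Euclidean algorithm on (809, 357) — divide until remainder is 0:
  809 = 2 · 357 + 95
  357 = 3 · 95 + 72
  95 = 1 · 72 + 23
  72 = 3 · 23 + 3
  23 = 7 · 3 + 2
  3 = 1 · 2 + 1
  2 = 2 · 1 + 0
gcd(809, 357) = 1.
Track Bezout coefficients alongside the remainders: start with r₀ = 809 = a·1 + b·0 (s = 1, t = 0) and r₁ = 357 = a·0 + b·1 (s = 0, t = 1); each new remainder r_{k+1} = r_{k-1} − q_k·r_k inherits s_{k+1} = s_{k-1} − q_k·s_k, t_{k+1} = t_{k-1} − q_k·t_k, so r_k = a·s_k + b·t_k at every step:
  q = 2: r = 95, s = 1 − 2·0 = 1, t = 0 − 2·1 = -2  (check: 809·1 + 357·(-2) = 95)
  q = 3: r = 72, s = 0 − 3·1 = -3, t = 1 − 3·(-2) = 7  (check: 809·(-3) + 357·7 = 72)
  q = 1: r = 23, s = 1 − 1·(-3) = 4, t = -2 − 1·7 = -9  (check: 809·4 + 357·(-9) = 23)
  q = 3: r = 3, s = -3 − 3·4 = -15, t = 7 − 3·(-9) = 34  (check: 809·(-15) + 357·34 = 3)
  q = 7: r = 2, s = 4 − 7·(-15) = 109, t = -9 − 7·34 = -247  (check: 809·109 + 357·(-247) = 2)
  q = 1: r = 1, s = -15 − 1·109 = -124, t = 34 − 1·(-247) = 281  (check: 809·(-124) + 357·281 = 1)
The row with r = 1 (the gcd) gives the Bezout coefficients s = -124, t = 281.
Result: 809 · (-124) + 357 · (281) = 1.

gcd(809, 357) = 1; s = -124, t = 281 (check: 809·(-124) + 357·281 = 1).


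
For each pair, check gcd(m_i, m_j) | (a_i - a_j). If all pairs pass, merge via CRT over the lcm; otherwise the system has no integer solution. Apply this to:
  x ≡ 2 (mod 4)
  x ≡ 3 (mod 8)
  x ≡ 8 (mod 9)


Moduli 4, 8, 9 are not pairwise coprime, so CRT works modulo lcm(m_i) when all pairwise compatibility conditions hold.
Pairwise compatibility: gcd(m_i, m_j) must divide a_i - a_j for every pair.
Merge one congruence at a time:
  Start: x ≡ 2 (mod 4).
  Combine with x ≡ 3 (mod 8): gcd(4, 8) = 4, and 3 - 2 = 1 is NOT divisible by 4.
    ⇒ system is inconsistent (no integer solution).

No solution (the system is inconsistent).


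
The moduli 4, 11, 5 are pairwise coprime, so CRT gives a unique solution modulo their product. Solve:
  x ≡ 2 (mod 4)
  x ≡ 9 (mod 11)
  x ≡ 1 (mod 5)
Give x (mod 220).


Moduli 4, 11, 5 are pairwise coprime; by CRT there is a unique solution modulo M = 4 · 11 · 5 = 220.
Solve pairwise, accumulating the modulus:
  Start with x ≡ 2 (mod 4).
  Combine with x ≡ 9 (mod 11): since gcd(4, 11) = 1, we get a unique residue mod 44.
    Write x = 2 + 4·t and substitute into x ≡ 9 (mod 11): 4·t ≡ 9 − 2 = 7 (mod 11).
    The inverse of 4 mod 11 is 3 (since 4·3 = 12 = 1·11 + 1), so t ≡ 3·7 = 21 ≡ 10 (mod 11).
    Then x = 2 + 4·10 = 42, valid modulo lcm(4, 11) = 44: x ≡ 42 (mod 44).
  Combine with x ≡ 1 (mod 5): since gcd(44, 5) = 1, we get a unique residue mod 220.
    Write x = 42 + 44·t and substitute into x ≡ 1 (mod 5): 44·t ≡ 1 − 42 = -41 (mod 5).
    Reduce coefficients mod 5: 4·t ≡ 4 (mod 5).
    The inverse of 4 mod 5 is 4 (since 4·4 = 16 = 3·5 + 1), so t ≡ 4·4 = 16 ≡ 1 (mod 5).
    Then x = 42 + 44·1 = 86, valid modulo lcm(44, 5) = 220: x ≡ 86 (mod 220).
Verify: 86 mod 4 = 2 ✓, 86 mod 11 = 9 ✓, 86 mod 5 = 1 ✓.

x ≡ 86 (mod 220).


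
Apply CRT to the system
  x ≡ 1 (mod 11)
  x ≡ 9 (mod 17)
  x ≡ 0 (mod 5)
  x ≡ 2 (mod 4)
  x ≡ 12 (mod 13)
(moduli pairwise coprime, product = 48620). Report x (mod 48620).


Product of moduli M = 11 · 17 · 5 · 4 · 13 = 48620.
Merge one congruence at a time:
  Start: x ≡ 1 (mod 11).
  Combine with x ≡ 9 (mod 17); new modulus lcm = 187.
    Write x = 1 + 11·t and substitute into x ≡ 9 (mod 17): 11·t ≡ 9 − 1 = 8 (mod 17).
    The inverse of 11 mod 17 is 14 (since 11·14 = 154 = 9·17 + 1), so t ≡ 14·8 = 112 ≡ 10 (mod 17).
    Then x = 1 + 11·10 = 111, valid modulo lcm(11, 17) = 187: x ≡ 111 (mod 187).
  Combine with x ≡ 0 (mod 5); new modulus lcm = 935.
    Write x = 111 + 187·t and substitute into x ≡ 0 (mod 5): 187·t ≡ 0 − 111 = -111 (mod 5).
    Reduce coefficients mod 5: 2·t ≡ 4 (mod 5).
    The inverse of 2 mod 5 is 3 (since 2·3 = 6 = 1·5 + 1), so t ≡ 3·4 = 12 ≡ 2 (mod 5).
    Then x = 111 + 187·2 = 485, valid modulo lcm(187, 5) = 935: x ≡ 485 (mod 935).
  Combine with x ≡ 2 (mod 4); new modulus lcm = 3740.
    Write x = 485 + 935·t and substitute into x ≡ 2 (mod 4): 935·t ≡ 2 − 485 = -483 (mod 4).
    Reduce coefficients mod 4: 3·t ≡ 1 (mod 4).
    The inverse of 3 mod 4 is 3 (since 3·3 = 9 = 2·4 + 1), so t ≡ 3·1 = 3 ≡ 3 (mod 4).
    Then x = 485 + 935·3 = 3290, valid modulo lcm(935, 4) = 3740: x ≡ 3290 (mod 3740).
  Combine with x ≡ 12 (mod 13); new modulus lcm = 48620.
    Write x = 3290 + 3740·t and substitute into x ≡ 12 (mod 13): 3740·t ≡ 12 − 3290 = -3278 (mod 13).
    Reduce coefficients mod 13: 9·t ≡ 11 (mod 13).
    The inverse of 9 mod 13 is 3 (since 9·3 = 27 = 2·13 + 1), so t ≡ 3·11 = 33 ≡ 7 (mod 13).
    Then x = 3290 + 3740·7 = 29470, valid modulo lcm(3740, 13) = 48620: x ≡ 29470 (mod 48620).
Verify against each original: 29470 mod 11 = 1, 29470 mod 17 = 9, 29470 mod 5 = 0, 29470 mod 4 = 2, 29470 mod 13 = 12.

x ≡ 29470 (mod 48620).


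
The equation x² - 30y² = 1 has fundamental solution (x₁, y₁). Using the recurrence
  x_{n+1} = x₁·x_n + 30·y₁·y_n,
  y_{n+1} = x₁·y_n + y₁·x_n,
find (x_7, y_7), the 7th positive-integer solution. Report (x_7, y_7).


Step 1: Find the fundamental solution (x₁, y₁) of x² - 30y² = 1.
  Expand √30 as a continued fraction. a₀ = ⌊√30⌋ = 5; iterate m_{k+1} = d_k·a_k − m_k, d_{k+1} = (30 − m_{k+1}²)/d_k, a_{k+1} = ⌊(a₀ + m_{k+1})/d_{k+1}⌋ (starting m₀ = 0, d₀ = 1), with convergents p_k = a_k·p_{k-1} + p_{k-2}, q_k = a_k·q_{k-1} + q_{k-2} (p₋₁ = 1, q₋₁ = 0):
  k = 0: a₀ = 5; p₀/q₀ = 5/1; p₀² − 30·q₀² = 25 − 30 = -5.
  k = 1: m = 5, d = 5, a = ⌊(5 + 5)/5⌋ = 2; p/q = (2·5 + 1)/(2·1 + 0) = 11/2; p² − 30·q² = 121 − 120 = 1.
  The first convergent with p² − 30·q² = 1 gives the fundamental solution (x₁, y₁) = (11, 2).
Step 2: Apply the recurrence (x_{n+1}, y_{n+1}) = (x₁x_n + 30y₁y_n, x₁y_n + y₁x_n) repeatedly.
  From (x_1, y_1) = (11, 2): x_2 = 11·11 + 30·2·2 = 241; y_2 = 11·2 + 2·11 = 44.
  From (x_2, y_2) = (241, 44): x_3 = 11·241 + 30·2·44 = 5291; y_3 = 11·44 + 2·241 = 966.
  From (x_3, y_3) = (5291, 966): x_4 = 11·5291 + 30·2·966 = 116161; y_4 = 11·966 + 2·5291 = 21208.
  From (x_4, y_4) = (116161, 21208): x_5 = 11·116161 + 30·2·21208 = 2550251; y_5 = 11·21208 + 2·116161 = 465610.
  From (x_5, y_5) = (2550251, 465610): x_6 = 11·2550251 + 30·2·465610 = 55989361; y_6 = 11·465610 + 2·2550251 = 10222212.
  From (x_6, y_6) = (55989361, 10222212): x_7 = 11·55989361 + 30·2·10222212 = 1229215691; y_7 = 11·10222212 + 2·55989361 = 224423054.
Step 3: Verify x_7² - 30·y_7² = 1510971215000607481 - 1510971215000607480 = 1 (should be 1). ✓

(x_1, y_1) = (11, 2); (x_7, y_7) = (1229215691, 224423054).


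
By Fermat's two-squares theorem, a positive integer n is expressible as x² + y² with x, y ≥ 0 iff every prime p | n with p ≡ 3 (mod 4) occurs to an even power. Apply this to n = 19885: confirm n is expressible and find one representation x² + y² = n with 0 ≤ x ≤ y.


Step 1: Factor n = 19885 = 5 · 41 · 97.
Step 2: Check the mod-4 condition on each prime factor: 5 ≡ 1 (mod 4), exponent 1; 41 ≡ 1 (mod 4), exponent 1; 97 ≡ 1 (mod 4), exponent 1.
All primes ≡ 3 (mod 4) appear to even exponent (or don't appear), so by the two-squares theorem n IS expressible as a sum of two squares.
Step 3: Build a representation. Here n = 5 · 41 · 97 is a product of primes ≡ 1 (mod 4). Each prime p ≡ 1 (mod 4) is itself a sum of two squares; find a² by testing p − a² for a perfect square:
  5: 5 − 1² = 4 = 2² ⇒ 5 = 1² + 2².
  41: 41 − 1² = 40, 41 − 2² = 37, 41 − 3² = 32, 41 − 4² = 25 = 5² ⇒ 41 = 4² + 5².
  97: 97 − 1² = 96, 97 − 2² = 93, 97 − 3² = 88, 97 − 4² = 81 = 9² ⇒ 97 = 4² + 9².
  Combine using the Brahmagupta–Fibonacci identity (a² + b²)(c² + d²) = (ac − bd)² + (ad + bc)² = (ac + bd)² + (ad − bc)²:
  5 · 41 = 205: from (1² + 2²)(4² + 5²), take (1·4 − 2·5, 1·5 + 2·4) = (4 − 10, 5 + 8) = (-6, 13); dropping signs (only squares matter) gives (6, 13); check 6² + 13² = 36 + 169 = 205 ✓.
  205 · 97 = 19885: from (6² + 13²)(4² + 9²), take (6·4 − 13·9, 6·9 + 13·4) = (24 − 117, 54 + 52) = (-93, 106); dropping signs (only squares matter) gives (93, 106); check 93² + 106² = 8649 + 11236 = 19885 ✓.
Step 4: Order so x ≤ y and verify: 93² + 106² = 8649 + 11236 = 19885 = n. ✓

n = 19885 = 93² + 106² (one valid representation with x ≤ y).


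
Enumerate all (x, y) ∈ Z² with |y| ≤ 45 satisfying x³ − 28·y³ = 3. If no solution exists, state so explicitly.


The equation is x³ - 28y³ = 3. For fixed y, x³ = 28·y³ + 3, so a solution requires the RHS to be a perfect cube.
Strategy: iterate y from -45 to 45, compute RHS = 28·y³ + 3, and check whether it is a (positive or negative) perfect cube.
Check small values of y:
  y = 0: RHS = 3 is not a perfect cube.
  y = 1: RHS = 31 is not a perfect cube.
  y = -1: RHS = -25 is not a perfect cube.
  y = 2: RHS = 227 is not a perfect cube.
  y = -2: RHS = -221 is not a perfect cube.
  y = 3: RHS = 759 is not a perfect cube.
  y = -3: RHS = -753 is not a perfect cube.
Continuing the search up to |y| = 45 finds no solutions either.
No (x, y) in the scanned range satisfies the equation.

No integer solutions with |y| ≤ 45.


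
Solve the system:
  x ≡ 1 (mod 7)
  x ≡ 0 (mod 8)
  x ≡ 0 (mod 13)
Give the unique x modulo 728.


Moduli 7, 8, 13 are pairwise coprime; by CRT there is a unique solution modulo M = 7 · 8 · 13 = 728.
Solve pairwise, accumulating the modulus:
  Start with x ≡ 1 (mod 7).
  Combine with x ≡ 0 (mod 8): since gcd(7, 8) = 1, we get a unique residue mod 56.
    Write x = 1 + 7·t and substitute into x ≡ 0 (mod 8): 7·t ≡ 0 − 1 = -1 (mod 8).
    Reduce coefficients mod 8: 7·t ≡ 7 (mod 8).
    The inverse of 7 mod 8 is 7 (since 7·7 = 49 = 6·8 + 1), so t ≡ 7·7 = 49 ≡ 1 (mod 8).
    Then x = 1 + 7·1 = 8, valid modulo lcm(7, 8) = 56: x ≡ 8 (mod 56).
  Combine with x ≡ 0 (mod 13): since gcd(56, 13) = 1, we get a unique residue mod 728.
    Write x = 8 + 56·t and substitute into x ≡ 0 (mod 13): 56·t ≡ 0 − 8 = -8 (mod 13).
    Reduce coefficients mod 13: 4·t ≡ 5 (mod 13).
    The inverse of 4 mod 13 is 10 (since 4·10 = 40 = 3·13 + 1), so t ≡ 10·5 = 50 ≡ 11 (mod 13).
    Then x = 8 + 56·11 = 624, valid modulo lcm(56, 13) = 728: x ≡ 624 (mod 728).
Verify: 624 mod 7 = 1 ✓, 624 mod 8 = 0 ✓, 624 mod 13 = 0 ✓.

x ≡ 624 (mod 728).


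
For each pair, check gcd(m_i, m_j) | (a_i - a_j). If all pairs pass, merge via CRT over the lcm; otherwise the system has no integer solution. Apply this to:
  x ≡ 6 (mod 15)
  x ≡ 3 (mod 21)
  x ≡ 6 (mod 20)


Moduli 15, 21, 20 are not pairwise coprime, so CRT works modulo lcm(m_i) when all pairwise compatibility conditions hold.
Pairwise compatibility: gcd(m_i, m_j) must divide a_i - a_j for every pair.
Merge one congruence at a time:
  Start: x ≡ 6 (mod 15).
  Combine with x ≡ 3 (mod 21): gcd(15, 21) = 3; 3 - 6 = -3, which IS divisible by 3, so compatible.
    Write x = 6 + 15·t and substitute into x ≡ 3 (mod 21): 15·t ≡ 3 − 6 = -3 (mod 21).
    Divide the congruence (and modulus) by g = 3: 5·t ≡ -1 (mod 7).
    Reduce coefficients mod 7: 5·t ≡ 6 (mod 7).
    The inverse of 5 mod 7 is 3 (since 5·3 = 15 = 2·7 + 1), so t ≡ 3·6 = 18 ≡ 4 (mod 7).
    Then x = 6 + 15·4 = 66, valid modulo lcm(15, 21) = 105: x ≡ 66 (mod 105).
  Combine with x ≡ 6 (mod 20): gcd(105, 20) = 5; 6 - 66 = -60, which IS divisible by 5, so compatible.
    Write x = 66 + 105·t and substitute into x ≡ 6 (mod 20): 105·t ≡ 6 − 66 = -60 (mod 20).
    Divide the congruence (and modulus) by g = 5: 21·t ≡ -12 (mod 4).
    Reduce coefficients mod 4: 1·t ≡ 0 (mod 4).
    So t ≡ 0 (mod 4).
    Then x = 66 + 105·0 = 66, valid modulo lcm(105, 20) = 420: x ≡ 66 (mod 420).
Verify: 66 mod 15 = 6, 66 mod 21 = 3, 66 mod 20 = 6.

x ≡ 66 (mod 420).
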